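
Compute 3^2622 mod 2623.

680

3^1 ≡ 3 (mod 2623)
3^2 ≡ 3^2 = 9 ≡ 9 (mod 2623)
3^4 ≡ 9^2 = 81 ≡ 81 (mod 2623)
3^8 ≡ 81^2 = 6561 ≡ 1315 (mod 2623)
3^16 ≡ 1315^2 = 1729225 ≡ 668 (mod 2623)
3^32 ≡ 668^2 = 446224 ≡ 314 (mod 2623)
3^64 ≡ 314^2 = 98596 ≡ 1545 (mod 2623)
3^128 ≡ 1545^2 = 2387025 ≡ 95 (mod 2623)
3^256 ≡ 95^2 = 9025 ≡ 1156 (mod 2623)
3^512 ≡ 1156^2 = 1336336 ≡ 1229 (mod 2623)
3^1024 ≡ 1229^2 = 1510441 ≡ 2216 (mod 2623)
3^2048 ≡ 2216^2 = 4910656 ≡ 400 (mod 2623)
2622 = 2048 + 512 + 32 + 16 + 8 + 4 + 2 in binary powers of 2.
So 3^2622 ≡ 400 · 1229 · 314 · 668 · 1315 · 81 · 9 ≡ 680 (mod 2623).
Since 680 ≠ 1, base 3 is a Fermat witness: 2623 is composite.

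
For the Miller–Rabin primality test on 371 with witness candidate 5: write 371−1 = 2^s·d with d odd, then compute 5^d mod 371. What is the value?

87

371 − 1 = 370 = 2^1 · 185, so d = 185.
5^1 ≡ 5 (mod 371)
5^2 ≡ 5^2 = 25 ≡ 25 (mod 371)
5^4 ≡ 25^2 = 625 ≡ 254 (mod 371)
5^8 ≡ 254^2 = 64516 ≡ 333 (mod 371)
5^16 ≡ 333^2 = 110889 ≡ 331 (mod 371)
5^32 ≡ 331^2 = 109561 ≡ 116 (mod 371)
5^64 ≡ 116^2 = 13456 ≡ 100 (mod 371)
5^128 ≡ 100^2 = 10000 ≡ 354 (mod 371)
185 = 128 + 32 + 16 + 8 + 1 in binary powers of 2.
So 5^185 ≡ 354 · 116 · 331 · 333 · 5 ≡ 87 (mod 371).
Squaring chain: 87; never reaches −1, so base 5 is a Miller–Rabin witness that 371 is composite.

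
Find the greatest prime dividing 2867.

2867 = 47 · 61
61 is prime.
So 2867 = 47 · 61; the largest prime factor is 61.

61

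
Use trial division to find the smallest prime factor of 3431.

47

3431 is odd.
Digit sum 11, not divisible by 3.
Ends in 1: not divisible by 5.
7: 3431 = 7·490 + 1
11: 3431 = 11·311 + 10
13: 3431 = 13·263 + 12
17: 3431 = 17·201 + 14
19: 3431 = 19·180 + 11
23: 3431 = 23·149 + 4
29: 3431 = 29·118 + 9
31: 3431 = 31·110 + 21
37: 3431 = 37·92 + 27
41: 3431 = 41·83 + 28
43: 3431 = 43·79 + 34
47: 3431 = 47·73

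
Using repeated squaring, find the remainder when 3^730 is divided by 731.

195

3^1 ≡ 3 (mod 731)
3^2 ≡ 3^2 = 9 ≡ 9 (mod 731)
3^4 ≡ 9^2 = 81 ≡ 81 (mod 731)
3^8 ≡ 81^2 = 6561 ≡ 713 (mod 731)
3^16 ≡ 713^2 = 508369 ≡ 324 (mod 731)
3^32 ≡ 324^2 = 104976 ≡ 443 (mod 731)
3^64 ≡ 443^2 = 196249 ≡ 341 (mod 731)
3^128 ≡ 341^2 = 116281 ≡ 52 (mod 731)
3^256 ≡ 52^2 = 2704 ≡ 511 (mod 731)
3^512 ≡ 511^2 = 261121 ≡ 154 (mod 731)
730 = 512 + 128 + 64 + 16 + 8 + 2 in binary powers of 2.
So 3^730 ≡ 154 · 52 · 341 · 324 · 713 · 9 ≡ 195 (mod 731).
Since 195 ≠ 1, base 3 is a Fermat witness: 731 is composite.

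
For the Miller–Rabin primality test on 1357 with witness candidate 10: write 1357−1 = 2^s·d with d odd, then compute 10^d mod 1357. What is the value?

1357 − 1 = 1356 = 2^2 · 339, so d = 339.
10^1 ≡ 10 (mod 1357)
10^2 ≡ 10^2 = 100 ≡ 100 (mod 1357)
10^4 ≡ 100^2 = 10000 ≡ 501 (mod 1357)
10^8 ≡ 501^2 = 251001 ≡ 1313 (mod 1357)
10^16 ≡ 1313^2 = 1723969 ≡ 579 (mod 1357)
10^32 ≡ 579^2 = 335241 ≡ 62 (mod 1357)
10^64 ≡ 62^2 = 3844 ≡ 1130 (mod 1357)
10^128 ≡ 1130^2 = 1276900 ≡ 1320 (mod 1357)
10^256 ≡ 1320^2 = 1742400 ≡ 12 (mod 1357)
339 = 256 + 64 + 16 + 2 + 1 in binary powers of 2.
So 10^339 ≡ 12 · 1130 · 579 · 100 · 10 ≡ 319 (mod 1357).
Squaring chain: 319 → 1343; never reaches −1, so base 10 is a Miller–Rabin witness that 1357 is composite.

319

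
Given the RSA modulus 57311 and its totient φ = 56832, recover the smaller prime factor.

φ(n) = (p−1)(q−1) = n − (p+q) + 1, so p + q = 57311 − 56832 + 1 = 480.
p and q are the roots of t² − 480t + 57311 = 0.
Discriminant: 480² − 4·57311 = 230400 − 229244 = 1156; √1156 = 34.
q = (480 − 34)/2 = 223, p = (480 + 34)/2 = 257.
Check: 223 · 257 = 57311.

223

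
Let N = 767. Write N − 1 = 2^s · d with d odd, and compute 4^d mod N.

556

767 − 1 = 766 = 2^1 · 383, so d = 383.
4^1 ≡ 4 (mod 767)
4^2 ≡ 4^2 = 16 ≡ 16 (mod 767)
4^4 ≡ 16^2 = 256 ≡ 256 (mod 767)
4^8 ≡ 256^2 = 65536 ≡ 341 (mod 767)
4^16 ≡ 341^2 = 116281 ≡ 464 (mod 767)
4^32 ≡ 464^2 = 215296 ≡ 536 (mod 767)
4^64 ≡ 536^2 = 287296 ≡ 438 (mod 767)
4^128 ≡ 438^2 = 191844 ≡ 94 (mod 767)
4^256 ≡ 94^2 = 8836 ≡ 399 (mod 767)
383 = 256 + 64 + 32 + 16 + 8 + 4 + 2 + 1 in binary powers of 2.
So 4^383 ≡ 399 · 438 · 536 · 464 · 341 · 256 · 16 · 4 ≡ 556 (mod 767).
Squaring chain: 556; never reaches −1, so base 4 is a Miller–Rabin witness that 767 is composite.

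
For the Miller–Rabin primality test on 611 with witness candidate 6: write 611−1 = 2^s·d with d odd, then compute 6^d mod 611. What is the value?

314

611 − 1 = 610 = 2^1 · 305, so d = 305.
6^1 ≡ 6 (mod 611)
6^2 ≡ 6^2 = 36 ≡ 36 (mod 611)
6^4 ≡ 36^2 = 1296 ≡ 74 (mod 611)
6^8 ≡ 74^2 = 5476 ≡ 588 (mod 611)
6^16 ≡ 588^2 = 345744 ≡ 529 (mod 611)
6^32 ≡ 529^2 = 279841 ≡ 3 (mod 611)
6^64 ≡ 3^2 = 9 ≡ 9 (mod 611)
6^128 ≡ 9^2 = 81 ≡ 81 (mod 611)
6^256 ≡ 81^2 = 6561 ≡ 451 (mod 611)
305 = 256 + 32 + 16 + 1 in binary powers of 2.
So 6^305 ≡ 451 · 3 · 529 · 6 ≡ 314 (mod 611).
Squaring chain: 314; never reaches −1, so base 6 is a Miller–Rabin witness that 611 is composite.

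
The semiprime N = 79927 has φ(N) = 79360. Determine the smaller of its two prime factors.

257

φ(n) = (p−1)(q−1) = n − (p+q) + 1, so p + q = 79927 − 79360 + 1 = 568.
p and q are the roots of t² − 568t + 79927 = 0.
Discriminant: 568² − 4·79927 = 322624 − 319708 = 2916; √2916 = 54.
q = (568 − 54)/2 = 257, p = (568 + 54)/2 = 311.
Check: 257 · 311 = 79927.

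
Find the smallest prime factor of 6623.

6623 is odd.
Digit sum 17, not divisible by 3.
Ends in 3: not divisible by 5.
7: 6623 = 7·946 + 1
11: 6623 = 11·602 + 1
13: 6623 = 13·509 + 6
17: 6623 = 17·389 + 10
19: 6623 = 19·348 + 11
23: 6623 = 23·287 + 22
29: 6623 = 29·228 + 11
31: 6623 = 31·213 + 20
37: 6623 = 37·179

37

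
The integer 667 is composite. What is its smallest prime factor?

23

667 is odd.
Digit sum 19, not divisible by 3.
Ends in 7: not divisible by 5.
7: 667 = 7·95 + 2
11: 667 = 11·60 + 7
13: 667 = 13·51 + 4
17: 667 = 17·39 + 4
19: 667 = 19·35 + 2
23: 667 = 23·29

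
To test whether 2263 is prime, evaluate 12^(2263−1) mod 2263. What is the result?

12^1 ≡ 12 (mod 2263)
12^2 ≡ 12^2 = 144 ≡ 144 (mod 2263)
12^4 ≡ 144^2 = 20736 ≡ 369 (mod 2263)
12^8 ≡ 369^2 = 136161 ≡ 381 (mod 2263)
12^16 ≡ 381^2 = 145161 ≡ 329 (mod 2263)
12^32 ≡ 329^2 = 108241 ≡ 1880 (mod 2263)
12^64 ≡ 1880^2 = 3534400 ≡ 1857 (mod 2263)
12^128 ≡ 1857^2 = 3448449 ≡ 1900 (mod 2263)
12^256 ≡ 1900^2 = 3610000 ≡ 515 (mod 2263)
12^512 ≡ 515^2 = 265225 ≡ 454 (mod 2263)
12^1024 ≡ 454^2 = 206116 ≡ 183 (mod 2263)
12^2048 ≡ 183^2 = 33489 ≡ 1807 (mod 2263)
2262 = 2048 + 128 + 64 + 16 + 4 + 2 in binary powers of 2.
So 12^2262 ≡ 1807 · 1900 · 1857 · 329 · 369 · 144 ≡ 593 (mod 2263).
Since 593 ≠ 1, base 12 is a Fermat witness: 2263 is composite.

593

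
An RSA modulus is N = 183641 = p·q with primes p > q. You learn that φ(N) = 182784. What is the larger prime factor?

φ(n) = (p−1)(q−1) = n − (p+q) + 1, so p + q = 183641 − 182784 + 1 = 858.
p and q are the roots of t² − 858t + 183641 = 0.
Discriminant: 858² − 4·183641 = 736164 − 734564 = 1600; √1600 = 40.
q = (858 − 40)/2 = 409, p = (858 + 40)/2 = 449.
Check: 409 · 449 = 183641.

449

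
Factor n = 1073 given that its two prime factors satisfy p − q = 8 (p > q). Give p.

Since p = q + 8, we have 1073 = q(q + 8), so q² + 8q − 1073 = 0.
Discriminant: 8² + 4·1073 = 64 + 4292 = 4356; √4356 = 66.
q = (−8 + 66)/2 = 29, and p = q + 8 = 37.
Check: 29 · 37 = 1073.

37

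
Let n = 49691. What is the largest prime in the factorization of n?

79

49691 = 17 · 2923
2923 = 37 · 79
79 is prime.
So 49691 = 17 · 37 · 79; the largest prime factor is 79.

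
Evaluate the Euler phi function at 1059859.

1014600

Factor: 1059859 = 31 · 179 · 191.
φ(1059859) = (31−1) · (179−1) · (191−1) = 30 · 178 · 190 = 1014600.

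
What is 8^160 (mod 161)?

36

8^1 ≡ 8 (mod 161)
8^2 ≡ 8^2 = 64 ≡ 64 (mod 161)
8^4 ≡ 64^2 = 4096 ≡ 71 (mod 161)
8^8 ≡ 71^2 = 5041 ≡ 50 (mod 161)
8^16 ≡ 50^2 = 2500 ≡ 85 (mod 161)
8^32 ≡ 85^2 = 7225 ≡ 141 (mod 161)
8^64 ≡ 141^2 = 19881 ≡ 78 (mod 161)
8^128 ≡ 78^2 = 6084 ≡ 127 (mod 161)
160 = 128 + 32 in binary powers of 2.
So 8^160 ≡ 127 · 141 ≡ 36 (mod 161).
Since 36 ≠ 1, base 8 is a Fermat witness: 161 is composite.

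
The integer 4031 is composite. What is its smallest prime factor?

29

4031 is odd.
Digit sum 8, not divisible by 3.
Ends in 1: not divisible by 5.
7: 4031 = 7·575 + 6
11: 4031 = 11·366 + 5
13: 4031 = 13·310 + 1
17: 4031 = 17·237 + 2
19: 4031 = 19·212 + 3
23: 4031 = 23·175 + 6
29: 4031 = 29·139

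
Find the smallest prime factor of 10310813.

10310813 is odd.
Digit sum 17, not divisible by 3.
Ends in 3: not divisible by 5.
7: 10310813 = 7·1472973 + 2
11: 10310813 = 11·937346 + 7
13: 10310813 = 13·793139 + 6
17: 10310813 = 17·606518 + 7
19: 10310813 = 19·542674 + 7
23: 10310813 = 23·448296 + 5
29: 10310813 = 29·355545 + 8
31: 10310813 = 31·332606 + 27
37: 10310813 = 37·278670 + 23
41: 10310813 = 41·251483 + 10
43: 10310813 = 43·239786 + 15
47: 10310813 = 47·219379

47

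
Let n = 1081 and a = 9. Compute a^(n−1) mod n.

679

9^1 ≡ 9 (mod 1081)
9^2 ≡ 9^2 = 81 ≡ 81 (mod 1081)
9^4 ≡ 81^2 = 6561 ≡ 75 (mod 1081)
9^8 ≡ 75^2 = 5625 ≡ 220 (mod 1081)
9^16 ≡ 220^2 = 48400 ≡ 836 (mod 1081)
9^32 ≡ 836^2 = 698896 ≡ 570 (mod 1081)
9^64 ≡ 570^2 = 324900 ≡ 600 (mod 1081)
9^128 ≡ 600^2 = 360000 ≡ 27 (mod 1081)
9^256 ≡ 27^2 = 729 ≡ 729 (mod 1081)
9^512 ≡ 729^2 = 531441 ≡ 670 (mod 1081)
9^1024 ≡ 670^2 = 448900 ≡ 285 (mod 1081)
1080 = 1024 + 32 + 16 + 8 in binary powers of 2.
So 9^1080 ≡ 285 · 570 · 836 · 220 ≡ 679 (mod 1081).
Since 679 ≠ 1, base 9 is a Fermat witness: 1081 is composite.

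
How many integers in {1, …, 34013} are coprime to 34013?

Factor: 34013 = 7 · 43 · 113.
φ(34013) = (7−1) · (43−1) · (113−1) = 6 · 42 · 112 = 28224.

28224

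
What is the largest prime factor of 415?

83

415 = 5 · 83
83 is prime.
So 415 = 5 · 83; the largest prime factor is 83.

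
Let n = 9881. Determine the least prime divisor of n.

41

9881 is odd.
Digit sum 26, not divisible by 3.
Ends in 1: not divisible by 5.
7: 9881 = 7·1411 + 4
11: 9881 = 11·898 + 3
13: 9881 = 13·760 + 1
17: 9881 = 17·581 + 4
19: 9881 = 19·520 + 1
23: 9881 = 23·429 + 14
29: 9881 = 29·340 + 21
31: 9881 = 31·318 + 23
37: 9881 = 37·267 + 2
41: 9881 = 41·241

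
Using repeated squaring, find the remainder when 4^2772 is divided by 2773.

4^1 ≡ 4 (mod 2773)
4^2 ≡ 4^2 = 16 ≡ 16 (mod 2773)
4^4 ≡ 16^2 = 256 ≡ 256 (mod 2773)
4^8 ≡ 256^2 = 65536 ≡ 1757 (mod 2773)
4^16 ≡ 1757^2 = 3087049 ≡ 700 (mod 2773)
4^32 ≡ 700^2 = 490000 ≡ 1952 (mod 2773)
4^64 ≡ 1952^2 = 3810304 ≡ 202 (mod 2773)
4^128 ≡ 202^2 = 40804 ≡ 1982 (mod 2773)
4^256 ≡ 1982^2 = 3928324 ≡ 1756 (mod 2773)
4^512 ≡ 1756^2 = 3083536 ≡ 2733 (mod 2773)
4^1024 ≡ 2733^2 = 7469289 ≡ 1600 (mod 2773)
4^2048 ≡ 1600^2 = 2560000 ≡ 521 (mod 2773)
2772 = 2048 + 512 + 128 + 64 + 16 + 4 in binary powers of 2.
So 4^2772 ≡ 521 · 2733 · 1982 · 202 · 700 · 256 ≡ 2446 (mod 2773).
Since 2446 ≠ 1, base 4 is a Fermat witness: 2773 is composite.

2446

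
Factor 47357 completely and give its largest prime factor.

71

47357 = 23 · 2059
2059 = 29 · 71
71 is prime.
So 47357 = 23 · 29 · 71; the largest prime factor is 71.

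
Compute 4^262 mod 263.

1

4^1 ≡ 4 (mod 263)
4^2 ≡ 4^2 = 16 ≡ 16 (mod 263)
4^4 ≡ 16^2 = 256 ≡ 256 (mod 263)
4^8 ≡ 256^2 = 65536 ≡ 49 (mod 263)
4^16 ≡ 49^2 = 2401 ≡ 34 (mod 263)
4^32 ≡ 34^2 = 1156 ≡ 104 (mod 263)
4^64 ≡ 104^2 = 10816 ≡ 33 (mod 263)
4^128 ≡ 33^2 = 1089 ≡ 37 (mod 263)
4^256 ≡ 37^2 = 1369 ≡ 54 (mod 263)
262 = 256 + 4 + 2 in binary powers of 2.
So 4^262 ≡ 54 · 256 · 16 ≡ 1 (mod 263).
Since the result is 1, base 4 gives no evidence that 263 is composite.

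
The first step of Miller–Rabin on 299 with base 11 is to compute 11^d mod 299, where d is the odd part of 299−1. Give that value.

299 − 1 = 298 = 2^1 · 149, so d = 149.
11^1 ≡ 11 (mod 299)
11^2 ≡ 11^2 = 121 ≡ 121 (mod 299)
11^4 ≡ 121^2 = 14641 ≡ 289 (mod 299)
11^8 ≡ 289^2 = 83521 ≡ 100 (mod 299)
11^16 ≡ 100^2 = 10000 ≡ 133 (mod 299)
11^32 ≡ 133^2 = 17689 ≡ 48 (mod 299)
11^64 ≡ 48^2 = 2304 ≡ 211 (mod 299)
11^128 ≡ 211^2 = 44521 ≡ 269 (mod 299)
149 = 128 + 16 + 4 + 1 in binary powers of 2.
So 11^149 ≡ 269 · 133 · 289 · 11 ≡ 267 (mod 299).
Squaring chain: 267; never reaches −1, so base 11 is a Miller–Rabin witness that 299 is composite.

267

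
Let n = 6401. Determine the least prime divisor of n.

6401 is odd.
Digit sum 11, not divisible by 3.
Ends in 1: not divisible by 5.
7: 6401 = 7·914 + 3
11: 6401 = 11·581 + 10
13: 6401 = 13·492 + 5
17: 6401 = 17·376 + 9
19: 6401 = 19·336 + 17
23: 6401 = 23·278 + 7
29: 6401 = 29·220 + 21
31: 6401 = 31·206 + 15
37: 6401 = 37·173

37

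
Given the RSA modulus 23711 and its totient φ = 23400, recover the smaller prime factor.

131

φ(n) = (p−1)(q−1) = n − (p+q) + 1, so p + q = 23711 − 23400 + 1 = 312.
p and q are the roots of t² − 312t + 23711 = 0.
Discriminant: 312² − 4·23711 = 97344 − 94844 = 2500; √2500 = 50.
q = (312 − 50)/2 = 131, p = (312 + 50)/2 = 181.
Check: 131 · 181 = 23711.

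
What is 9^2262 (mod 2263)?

9^1 ≡ 9 (mod 2263)
9^2 ≡ 9^2 = 81 ≡ 81 (mod 2263)
9^4 ≡ 81^2 = 6561 ≡ 2035 (mod 2263)
9^8 ≡ 2035^2 = 4141225 ≡ 2198 (mod 2263)
9^16 ≡ 2198^2 = 4831204 ≡ 1962 (mod 2263)
9^32 ≡ 1962^2 = 3849444 ≡ 81 (mod 2263)
9^64 ≡ 81^2 = 6561 ≡ 2035 (mod 2263)
9^128 ≡ 2035^2 = 4141225 ≡ 2198 (mod 2263)
9^256 ≡ 2198^2 = 4831204 ≡ 1962 (mod 2263)
9^512 ≡ 1962^2 = 3849444 ≡ 81 (mod 2263)
9^1024 ≡ 81^2 = 6561 ≡ 2035 (mod 2263)
9^2048 ≡ 2035^2 = 4141225 ≡ 2198 (mod 2263)
2262 = 2048 + 128 + 64 + 16 + 4 + 2 in binary powers of 2.
So 9^2262 ≡ 2198 · 2198 · 2035 · 1962 · 2035 · 81 ≡ 1242 (mod 2263).
Since 1242 ≠ 1, base 9 is a Fermat witness: 2263 is composite.

1242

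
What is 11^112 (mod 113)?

1

11^1 ≡ 11 (mod 113)
11^2 ≡ 11^2 = 121 ≡ 8 (mod 113)
11^4 ≡ 8^2 = 64 ≡ 64 (mod 113)
11^8 ≡ 64^2 = 4096 ≡ 28 (mod 113)
11^16 ≡ 28^2 = 784 ≡ 106 (mod 113)
11^32 ≡ 106^2 = 11236 ≡ 49 (mod 113)
11^64 ≡ 49^2 = 2401 ≡ 28 (mod 113)
112 = 64 + 32 + 16 in binary powers of 2.
So 11^112 ≡ 28 · 49 · 106 ≡ 1 (mod 113).
Since the result is 1, base 11 gives no evidence that 113 is composite.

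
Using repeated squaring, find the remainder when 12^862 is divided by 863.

12^1 ≡ 12 (mod 863)
12^2 ≡ 12^2 = 144 ≡ 144 (mod 863)
12^4 ≡ 144^2 = 20736 ≡ 24 (mod 863)
12^8 ≡ 24^2 = 576 ≡ 576 (mod 863)
12^16 ≡ 576^2 = 331776 ≡ 384 (mod 863)
12^32 ≡ 384^2 = 147456 ≡ 746 (mod 863)
12^64 ≡ 746^2 = 556516 ≡ 744 (mod 863)
12^128 ≡ 744^2 = 553536 ≡ 353 (mod 863)
12^256 ≡ 353^2 = 124609 ≡ 337 (mod 863)
12^512 ≡ 337^2 = 113569 ≡ 516 (mod 863)
862 = 512 + 256 + 64 + 16 + 8 + 4 + 2 in binary powers of 2.
So 12^862 ≡ 516 · 337 · 744 · 384 · 576 · 24 · 144 ≡ 1 (mod 863).
Since the result is 1, base 12 gives no evidence that 863 is composite.

1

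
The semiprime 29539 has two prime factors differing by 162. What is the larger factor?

Since p = q + 162, we have 29539 = q(q + 162), so q² + 162q − 29539 = 0.
Discriminant: 162² + 4·29539 = 26244 + 118156 = 144400; √144400 = 380.
q = (−162 + 380)/2 = 109, and p = q + 162 = 271.
Check: 109 · 271 = 29539.

271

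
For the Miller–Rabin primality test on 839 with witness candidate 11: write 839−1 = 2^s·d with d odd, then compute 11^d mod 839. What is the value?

838

839 − 1 = 838 = 2^1 · 419, so d = 419.
11^1 ≡ 11 (mod 839)
11^2 ≡ 11^2 = 121 ≡ 121 (mod 839)
11^4 ≡ 121^2 = 14641 ≡ 378 (mod 839)
11^8 ≡ 378^2 = 142884 ≡ 254 (mod 839)
11^16 ≡ 254^2 = 64516 ≡ 752 (mod 839)
11^32 ≡ 752^2 = 565504 ≡ 18 (mod 839)
11^64 ≡ 18^2 = 324 ≡ 324 (mod 839)
11^128 ≡ 324^2 = 104976 ≡ 101 (mod 839)
11^256 ≡ 101^2 = 10201 ≡ 133 (mod 839)
419 = 256 + 128 + 32 + 2 + 1 in binary powers of 2.
So 11^419 ≡ 133 · 101 · 18 · 121 · 11 ≡ 838 (mod 839).
Since 11^d ≡ 838 (mod 839), base 11 does not prove 839 composite.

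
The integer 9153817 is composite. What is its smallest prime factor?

9153817 is odd.
Digit sum 34, not divisible by 3.
Ends in 7: not divisible by 5.
7: 9153817 = 7·1307688 + 1
11: 9153817 = 11·832165 + 2
13: 9153817 = 13·704139 + 10
17: 9153817 = 17·538459 + 14
19: 9153817 = 19·481779 + 16
23: 9153817 = 23·397992 + 1
29: 9153817 = 29·315648 + 25
31: 9153817 = 31·295284 + 13
37: 9153817 = 37·247400 + 17
41: 9153817 = 41·223263 + 34
43: 9153817 = 43·212879 + 20
47: 9153817 = 47·194762 + 3
53: 9153817 = 53·172713 + 28
59: 9153817 = 59·155149 + 26
61: 9153817 = 61·150062 + 35
67: 9153817 = 67·136624 + 9
71: 9153817 = 71·128927

71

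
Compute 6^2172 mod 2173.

6^1 ≡ 6 (mod 2173)
6^2 ≡ 6^2 = 36 ≡ 36 (mod 2173)
6^4 ≡ 36^2 = 1296 ≡ 1296 (mod 2173)
6^8 ≡ 1296^2 = 1679616 ≡ 2060 (mod 2173)
6^16 ≡ 2060^2 = 4243600 ≡ 1904 (mod 2173)
6^32 ≡ 1904^2 = 3625216 ≡ 652 (mod 2173)
6^64 ≡ 652^2 = 425104 ≡ 1369 (mod 2173)
6^128 ≡ 1369^2 = 1874161 ≡ 1035 (mod 2173)
6^256 ≡ 1035^2 = 1071225 ≡ 2109 (mod 2173)
6^512 ≡ 2109^2 = 4447881 ≡ 1923 (mod 2173)
6^1024 ≡ 1923^2 = 3697929 ≡ 1656 (mod 2173)
6^2048 ≡ 1656^2 = 2742336 ≡ 10 (mod 2173)
2172 = 2048 + 64 + 32 + 16 + 8 + 4 in binary powers of 2.
So 6^2172 ≡ 10 · 1369 · 652 · 1904 · 2060 · 1296 ≡ 1849 (mod 2173).
Since 1849 ≠ 1, base 6 is a Fermat witness: 2173 is composite.

1849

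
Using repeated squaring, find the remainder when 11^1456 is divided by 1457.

11^1 ≡ 11 (mod 1457)
11^2 ≡ 11^2 = 121 ≡ 121 (mod 1457)
11^4 ≡ 121^2 = 14641 ≡ 71 (mod 1457)
11^8 ≡ 71^2 = 5041 ≡ 670 (mod 1457)
11^16 ≡ 670^2 = 448900 ≡ 144 (mod 1457)
11^32 ≡ 144^2 = 20736 ≡ 338 (mod 1457)
11^64 ≡ 338^2 = 114244 ≡ 598 (mod 1457)
11^128 ≡ 598^2 = 357604 ≡ 639 (mod 1457)
11^256 ≡ 639^2 = 408321 ≡ 361 (mod 1457)
11^512 ≡ 361^2 = 130321 ≡ 648 (mod 1457)
11^1024 ≡ 648^2 = 419904 ≡ 288 (mod 1457)
1456 = 1024 + 256 + 128 + 32 + 16 in binary powers of 2.
So 11^1456 ≡ 288 · 361 · 639 · 338 · 144 ≡ 392 (mod 1457).
Since 392 ≠ 1, base 11 is a Fermat witness: 1457 is composite.

392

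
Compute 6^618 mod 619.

6^1 ≡ 6 (mod 619)
6^2 ≡ 6^2 = 36 ≡ 36 (mod 619)
6^4 ≡ 36^2 = 1296 ≡ 58 (mod 619)
6^8 ≡ 58^2 = 3364 ≡ 269 (mod 619)
6^16 ≡ 269^2 = 72361 ≡ 557 (mod 619)
6^32 ≡ 557^2 = 310249 ≡ 130 (mod 619)
6^64 ≡ 130^2 = 16900 ≡ 187 (mod 619)
6^128 ≡ 187^2 = 34969 ≡ 305 (mod 619)
6^256 ≡ 305^2 = 93025 ≡ 175 (mod 619)
6^512 ≡ 175^2 = 30625 ≡ 294 (mod 619)
618 = 512 + 64 + 32 + 8 + 2 in binary powers of 2.
So 6^618 ≡ 294 · 187 · 130 · 269 · 36 ≡ 1 (mod 619).
Since the result is 1, base 6 gives no evidence that 619 is composite.

1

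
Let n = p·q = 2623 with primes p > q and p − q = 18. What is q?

Since p = q + 18, we have 2623 = q(q + 18), so q² + 18q − 2623 = 0.
Discriminant: 18² + 4·2623 = 324 + 10492 = 10816; √10816 = 104.
q = (−18 + 104)/2 = 43, and p = q + 18 = 61.
Check: 43 · 61 = 2623.

43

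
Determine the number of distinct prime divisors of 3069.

3069 = 3^2 · 341
341 = 11 · 31
3069 = 3^2 · 11 · 31, which has 3 distinct prime factors.

3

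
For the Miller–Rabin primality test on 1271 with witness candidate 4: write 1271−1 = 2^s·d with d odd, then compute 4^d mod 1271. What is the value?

1024

1271 − 1 = 1270 = 2^1 · 635, so d = 635.
4^1 ≡ 4 (mod 1271)
4^2 ≡ 4^2 = 16 ≡ 16 (mod 1271)
4^4 ≡ 16^2 = 256 ≡ 256 (mod 1271)
4^8 ≡ 256^2 = 65536 ≡ 715 (mod 1271)
4^16 ≡ 715^2 = 511225 ≡ 283 (mod 1271)
4^32 ≡ 283^2 = 80089 ≡ 16 (mod 1271)
4^64 ≡ 16^2 = 256 ≡ 256 (mod 1271)
4^128 ≡ 256^2 = 65536 ≡ 715 (mod 1271)
4^256 ≡ 715^2 = 511225 ≡ 283 (mod 1271)
4^512 ≡ 283^2 = 80089 ≡ 16 (mod 1271)
635 = 512 + 64 + 32 + 16 + 8 + 2 + 1 in binary powers of 2.
So 4^635 ≡ 16 · 256 · 16 · 283 · 715 · 16 · 4 ≡ 1024 (mod 1271).
Squaring chain: 1024; never reaches −1, so base 4 is a Miller–Rabin witness that 1271 is composite.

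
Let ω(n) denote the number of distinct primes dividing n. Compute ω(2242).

3

2242 = 2 · 1121
1121 = 19 · 59
2242 = 2 · 19 · 59, which has 3 distinct prime factors.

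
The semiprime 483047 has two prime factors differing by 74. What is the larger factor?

Since p = q + 74, we have 483047 = q(q + 74), so q² + 74q − 483047 = 0.
Discriminant: 74² + 4·483047 = 5476 + 1932188 = 1937664; √1937664 = 1392.
q = (−74 + 1392)/2 = 659, and p = q + 74 = 733.
Check: 659 · 733 = 483047.

733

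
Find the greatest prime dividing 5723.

97

5723 = 59 · 97
97 is prime.
So 5723 = 59 · 97; the largest prime factor is 97.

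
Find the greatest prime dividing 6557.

83

6557 = 79 · 83
83 is prime.
So 6557 = 79 · 83; the largest prime factor is 83.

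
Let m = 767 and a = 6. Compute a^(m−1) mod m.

6^1 ≡ 6 (mod 767)
6^2 ≡ 6^2 = 36 ≡ 36 (mod 767)
6^4 ≡ 36^2 = 1296 ≡ 529 (mod 767)
6^8 ≡ 529^2 = 279841 ≡ 653 (mod 767)
6^16 ≡ 653^2 = 426409 ≡ 724 (mod 767)
6^32 ≡ 724^2 = 524176 ≡ 315 (mod 767)
6^64 ≡ 315^2 = 99225 ≡ 282 (mod 767)
6^128 ≡ 282^2 = 79524 ≡ 523 (mod 767)
6^256 ≡ 523^2 = 273529 ≡ 477 (mod 767)
6^512 ≡ 477^2 = 227529 ≡ 497 (mod 767)
766 = 512 + 128 + 64 + 32 + 16 + 8 + 4 + 2 in binary powers of 2.
So 6^766 ≡ 497 · 523 · 282 · 315 · 724 · 653 · 529 · 36 ≡ 641 (mod 767).
Since 641 ≠ 1, base 6 is a Fermat witness: 767 is composite.

641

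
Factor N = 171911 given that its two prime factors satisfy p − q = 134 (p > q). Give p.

487

Since p = q + 134, we have 171911 = q(q + 134), so q² + 134q − 171911 = 0.
Discriminant: 134² + 4·171911 = 17956 + 687644 = 705600; √705600 = 840.
q = (−134 + 840)/2 = 353, and p = q + 134 = 487.
Check: 353 · 487 = 171911.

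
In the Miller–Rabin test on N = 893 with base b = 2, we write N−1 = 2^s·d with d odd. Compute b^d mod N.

893 − 1 = 892 = 2^2 · 223, so d = 223.
2^1 ≡ 2 (mod 893)
2^2 ≡ 2^2 = 4 ≡ 4 (mod 893)
2^4 ≡ 4^2 = 16 ≡ 16 (mod 893)
2^8 ≡ 16^2 = 256 ≡ 256 (mod 893)
2^16 ≡ 256^2 = 65536 ≡ 347 (mod 893)
2^32 ≡ 347^2 = 120409 ≡ 747 (mod 893)
2^64 ≡ 747^2 = 558009 ≡ 777 (mod 893)
2^128 ≡ 777^2 = 603729 ≡ 61 (mod 893)
223 = 128 + 64 + 16 + 8 + 4 + 2 + 1 in binary powers of 2.
So 2^223 ≡ 61 · 777 · 347 · 256 · 16 · 4 · 2 ≡ 394 (mod 893).
Squaring chain: 394 → 747; never reaches −1, so base 2 is a Miller–Rabin witness that 893 is composite.

394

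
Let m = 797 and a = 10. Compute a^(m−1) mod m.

1

10^1 ≡ 10 (mod 797)
10^2 ≡ 10^2 = 100 ≡ 100 (mod 797)
10^4 ≡ 100^2 = 10000 ≡ 436 (mod 797)
10^8 ≡ 436^2 = 190096 ≡ 410 (mod 797)
10^16 ≡ 410^2 = 168100 ≡ 730 (mod 797)
10^32 ≡ 730^2 = 532900 ≡ 504 (mod 797)
10^64 ≡ 504^2 = 254016 ≡ 570 (mod 797)
10^128 ≡ 570^2 = 324900 ≡ 521 (mod 797)
10^256 ≡ 521^2 = 271441 ≡ 461 (mod 797)
10^512 ≡ 461^2 = 212521 ≡ 519 (mod 797)
796 = 512 + 256 + 16 + 8 + 4 in binary powers of 2.
So 10^796 ≡ 519 · 461 · 730 · 410 · 436 ≡ 1 (mod 797).
Since the result is 1, base 10 gives no evidence that 797 is composite.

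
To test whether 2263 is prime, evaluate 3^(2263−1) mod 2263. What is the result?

2116

3^1 ≡ 3 (mod 2263)
3^2 ≡ 3^2 = 9 ≡ 9 (mod 2263)
3^4 ≡ 9^2 = 81 ≡ 81 (mod 2263)
3^8 ≡ 81^2 = 6561 ≡ 2035 (mod 2263)
3^16 ≡ 2035^2 = 4141225 ≡ 2198 (mod 2263)
3^32 ≡ 2198^2 = 4831204 ≡ 1962 (mod 2263)
3^64 ≡ 1962^2 = 3849444 ≡ 81 (mod 2263)
3^128 ≡ 81^2 = 6561 ≡ 2035 (mod 2263)
3^256 ≡ 2035^2 = 4141225 ≡ 2198 (mod 2263)
3^512 ≡ 2198^2 = 4831204 ≡ 1962 (mod 2263)
3^1024 ≡ 1962^2 = 3849444 ≡ 81 (mod 2263)
3^2048 ≡ 81^2 = 6561 ≡ 2035 (mod 2263)
2262 = 2048 + 128 + 64 + 16 + 4 + 2 in binary powers of 2.
So 3^2262 ≡ 2035 · 2035 · 81 · 2198 · 81 · 9 ≡ 2116 (mod 2263).
Since 2116 ≠ 1, base 3 is a Fermat witness: 2263 is composite.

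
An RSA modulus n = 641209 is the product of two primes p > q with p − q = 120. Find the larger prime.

863

Since p = q + 120, we have 641209 = q(q + 120), so q² + 120q − 641209 = 0.
Discriminant: 120² + 4·641209 = 14400 + 2564836 = 2579236; √2579236 = 1606.
q = (−120 + 1606)/2 = 743, and p = q + 120 = 863.
Check: 743 · 863 = 641209.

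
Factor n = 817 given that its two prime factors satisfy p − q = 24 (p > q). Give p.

43

Since p = q + 24, we have 817 = q(q + 24), so q² + 24q − 817 = 0.
Discriminant: 24² + 4·817 = 576 + 3268 = 3844; √3844 = 62.
q = (−24 + 62)/2 = 19, and p = q + 24 = 43.
Check: 19 · 43 = 817.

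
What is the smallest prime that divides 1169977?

1169977 is odd.
Digit sum 40, not divisible by 3.
Ends in 7: not divisible by 5.
7: 1169977 = 7·167139 + 4
11: 1169977 = 11·106361 + 6
13: 1169977 = 13·89998 + 3
17: 1169977 = 17·68822 + 3
19: 1169977 = 19·61577 + 14
23: 1169977 = 23·50868 + 13
29: 1169977 = 29·40344 + 1
31: 1169977 = 31·37741 + 6
37: 1169977 = 37·31621

37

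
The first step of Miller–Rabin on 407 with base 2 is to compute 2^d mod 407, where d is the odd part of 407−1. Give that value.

338

407 − 1 = 406 = 2^1 · 203, so d = 203.
2^1 ≡ 2 (mod 407)
2^2 ≡ 2^2 = 4 ≡ 4 (mod 407)
2^4 ≡ 4^2 = 16 ≡ 16 (mod 407)
2^8 ≡ 16^2 = 256 ≡ 256 (mod 407)
2^16 ≡ 256^2 = 65536 ≡ 9 (mod 407)
2^32 ≡ 9^2 = 81 ≡ 81 (mod 407)
2^64 ≡ 81^2 = 6561 ≡ 49 (mod 407)
2^128 ≡ 49^2 = 2401 ≡ 366 (mod 407)
203 = 128 + 64 + 8 + 2 + 1 in binary powers of 2.
So 2^203 ≡ 366 · 49 · 256 · 4 · 2 ≡ 338 (mod 407).
Squaring chain: 338; never reaches −1, so base 2 is a Miller–Rabin witness that 407 is composite.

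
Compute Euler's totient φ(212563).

192864

Factor: 212563 = 13 · 83 · 197.
φ(212563) = (13−1) · (83−1) · (197−1) = 12 · 82 · 196 = 192864.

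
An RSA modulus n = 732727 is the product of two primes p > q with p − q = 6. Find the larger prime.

Since p = q + 6, we have 732727 = q(q + 6), so q² + 6q − 732727 = 0.
Discriminant: 6² + 4·732727 = 36 + 2930908 = 2930944; √2930944 = 1712.
q = (−6 + 1712)/2 = 853, and p = q + 6 = 859.
Check: 853 · 859 = 732727.

859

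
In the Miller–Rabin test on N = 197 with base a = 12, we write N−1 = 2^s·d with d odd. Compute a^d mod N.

197 − 1 = 196 = 2^2 · 49, so d = 49.
12^1 ≡ 12 (mod 197)
12^2 ≡ 12^2 = 144 ≡ 144 (mod 197)
12^4 ≡ 144^2 = 20736 ≡ 51 (mod 197)
12^8 ≡ 51^2 = 2601 ≡ 40 (mod 197)
12^16 ≡ 40^2 = 1600 ≡ 24 (mod 197)
12^32 ≡ 24^2 = 576 ≡ 182 (mod 197)
49 = 32 + 16 + 1 in binary powers of 2.
So 12^49 ≡ 182 · 24 · 12 ≡ 14 (mod 197).
Squaring chain: 14 → 196; reaches −1, so base 12 does not prove 197 composite.

14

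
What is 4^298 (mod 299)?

4^1 ≡ 4 (mod 299)
4^2 ≡ 4^2 = 16 ≡ 16 (mod 299)
4^4 ≡ 16^2 = 256 ≡ 256 (mod 299)
4^8 ≡ 256^2 = 65536 ≡ 55 (mod 299)
4^16 ≡ 55^2 = 3025 ≡ 35 (mod 299)
4^32 ≡ 35^2 = 1225 ≡ 29 (mod 299)
4^64 ≡ 29^2 = 841 ≡ 243 (mod 299)
4^128 ≡ 243^2 = 59049 ≡ 146 (mod 299)
4^256 ≡ 146^2 = 21316 ≡ 87 (mod 299)
298 = 256 + 32 + 8 + 2 in binary powers of 2.
So 4^298 ≡ 87 · 29 · 55 · 16 ≡ 165 (mod 299).
Since 165 ≠ 1, base 4 is a Fermat witness: 299 is composite.

165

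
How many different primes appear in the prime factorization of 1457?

1457 = 31 · 47
1457 = 31 · 47, which has 2 distinct prime factors.

2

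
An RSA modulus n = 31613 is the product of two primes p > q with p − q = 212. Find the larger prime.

313

Since p = q + 212, we have 31613 = q(q + 212), so q² + 212q − 31613 = 0.
Discriminant: 212² + 4·31613 = 44944 + 126452 = 171396; √171396 = 414.
q = (−212 + 414)/2 = 101, and p = q + 212 = 313.
Check: 101 · 313 = 31613.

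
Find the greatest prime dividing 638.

29

638 = 2 · 319
319 = 11 · 29
29 is prime.
So 638 = 2 · 11 · 29; the largest prime factor is 29.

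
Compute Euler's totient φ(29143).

28800

Factor: 29143 = 151 · 193.
φ(29143) = (151−1) · (193−1) = 150 · 192 = 28800.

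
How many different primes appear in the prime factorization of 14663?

3

14663 = 11 · 1333
1333 = 31 · 43
14663 = 11 · 31 · 43, which has 3 distinct prime factors.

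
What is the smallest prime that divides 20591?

20591 is odd.
Digit sum 17, not divisible by 3.
Ends in 1: not divisible by 5.
7: 20591 = 7·2941 + 4
11: 20591 = 11·1871 + 10
13: 20591 = 13·1583 + 12
17: 20591 = 17·1211 + 4
19: 20591 = 19·1083 + 14
23: 20591 = 23·895 + 6
29: 20591 = 29·710 + 1
31: 20591 = 31·664 + 7
37: 20591 = 37·556 + 19
41: 20591 = 41·502 + 9
43: 20591 = 43·478 + 37
47: 20591 = 47·438 + 5
53: 20591 = 53·388 + 27
59: 20591 = 59·349

59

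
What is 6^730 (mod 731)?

49

6^1 ≡ 6 (mod 731)
6^2 ≡ 6^2 = 36 ≡ 36 (mod 731)
6^4 ≡ 36^2 = 1296 ≡ 565 (mod 731)
6^8 ≡ 565^2 = 319225 ≡ 509 (mod 731)
6^16 ≡ 509^2 = 259081 ≡ 307 (mod 731)
6^32 ≡ 307^2 = 94249 ≡ 681 (mod 731)
6^64 ≡ 681^2 = 463761 ≡ 307 (mod 731)
6^128 ≡ 307^2 = 94249 ≡ 681 (mod 731)
6^256 ≡ 681^2 = 463761 ≡ 307 (mod 731)
6^512 ≡ 307^2 = 94249 ≡ 681 (mod 731)
730 = 512 + 128 + 64 + 16 + 8 + 2 in binary powers of 2.
So 6^730 ≡ 681 · 681 · 307 · 307 · 509 · 36 ≡ 49 (mod 731).
Since 49 ≠ 1, base 6 is a Fermat witness: 731 is composite.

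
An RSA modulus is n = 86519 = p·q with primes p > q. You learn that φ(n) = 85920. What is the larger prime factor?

φ(n) = (p−1)(q−1) = n − (p+q) + 1, so p + q = 86519 − 85920 + 1 = 600.
p and q are the roots of t² − 600t + 86519 = 0.
Discriminant: 600² − 4·86519 = 360000 − 346076 = 13924; √13924 = 118.
q = (600 − 118)/2 = 241, p = (600 + 118)/2 = 359.
Check: 241 · 359 = 86519.

359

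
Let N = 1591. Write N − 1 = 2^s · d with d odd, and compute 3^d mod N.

1470

1591 − 1 = 1590 = 2^1 · 795, so d = 795.
3^1 ≡ 3 (mod 1591)
3^2 ≡ 3^2 = 9 ≡ 9 (mod 1591)
3^4 ≡ 9^2 = 81 ≡ 81 (mod 1591)
3^8 ≡ 81^2 = 6561 ≡ 197 (mod 1591)
3^16 ≡ 197^2 = 38809 ≡ 625 (mod 1591)
3^32 ≡ 625^2 = 390625 ≡ 830 (mod 1591)
3^64 ≡ 830^2 = 688900 ≡ 1588 (mod 1591)
3^128 ≡ 1588^2 = 2521744 ≡ 9 (mod 1591)
3^256 ≡ 9^2 = 81 ≡ 81 (mod 1591)
3^512 ≡ 81^2 = 6561 ≡ 197 (mod 1591)
795 = 512 + 256 + 16 + 8 + 2 + 1 in binary powers of 2.
So 3^795 ≡ 197 · 81 · 625 · 197 · 9 · 3 ≡ 1470 (mod 1591).
Squaring chain: 1470; never reaches −1, so base 3 is a Miller–Rabin witness that 1591 is composite.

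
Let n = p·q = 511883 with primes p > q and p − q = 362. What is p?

Since p = q + 362, we have 511883 = q(q + 362), so q² + 362q − 511883 = 0.
Discriminant: 362² + 4·511883 = 131044 + 2047532 = 2178576; √2178576 = 1476.
q = (−362 + 1476)/2 = 557, and p = q + 362 = 919.
Check: 557 · 919 = 511883.

919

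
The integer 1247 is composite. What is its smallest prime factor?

29

1247 is odd.
Digit sum 14, not divisible by 3.
Ends in 7: not divisible by 5.
7: 1247 = 7·178 + 1
11: 1247 = 11·113 + 4
13: 1247 = 13·95 + 12
17: 1247 = 17·73 + 6
19: 1247 = 19·65 + 12
23: 1247 = 23·54 + 5
29: 1247 = 29·43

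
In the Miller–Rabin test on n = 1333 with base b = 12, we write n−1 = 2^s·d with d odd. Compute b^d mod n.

1333 − 1 = 1332 = 2^2 · 333, so d = 333.
12^1 ≡ 12 (mod 1333)
12^2 ≡ 12^2 = 144 ≡ 144 (mod 1333)
12^4 ≡ 144^2 = 20736 ≡ 741 (mod 1333)
12^8 ≡ 741^2 = 549081 ≡ 1218 (mod 1333)
12^16 ≡ 1218^2 = 1483524 ≡ 1228 (mod 1333)
12^32 ≡ 1228^2 = 1507984 ≡ 361 (mod 1333)
12^64 ≡ 361^2 = 130321 ≡ 1020 (mod 1333)
12^128 ≡ 1020^2 = 1040400 ≡ 660 (mod 1333)
12^256 ≡ 660^2 = 435600 ≡ 1042 (mod 1333)
333 = 256 + 64 + 8 + 4 + 1 in binary powers of 2.
So 12^333 ≡ 1042 · 1020 · 1218 · 741 · 12 ≡ 457 (mod 1333).
Squaring chain: 457 → 901; never reaches −1, so base 12 is a Miller–Rabin witness that 1333 is composite.

457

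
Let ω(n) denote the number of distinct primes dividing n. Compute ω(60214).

60214 = 2 · 30107
30107 = 7 · 4301
4301 = 11 · 391
391 = 17 · 23
60214 = 2 · 7 · 11 · 17 · 23, which has 5 distinct prime factors.

5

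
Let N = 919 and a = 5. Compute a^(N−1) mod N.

1

5^1 ≡ 5 (mod 919)
5^2 ≡ 5^2 = 25 ≡ 25 (mod 919)
5^4 ≡ 25^2 = 625 ≡ 625 (mod 919)
5^8 ≡ 625^2 = 390625 ≡ 50 (mod 919)
5^16 ≡ 50^2 = 2500 ≡ 662 (mod 919)
5^32 ≡ 662^2 = 438244 ≡ 800 (mod 919)
5^64 ≡ 800^2 = 640000 ≡ 376 (mod 919)
5^128 ≡ 376^2 = 141376 ≡ 769 (mod 919)
5^256 ≡ 769^2 = 591361 ≡ 444 (mod 919)
5^512 ≡ 444^2 = 197136 ≡ 470 (mod 919)
918 = 512 + 256 + 128 + 16 + 4 + 2 in binary powers of 2.
So 5^918 ≡ 470 · 444 · 769 · 662 · 625 · 25 ≡ 1 (mod 919).
Since the result is 1, base 5 gives no evidence that 919 is composite.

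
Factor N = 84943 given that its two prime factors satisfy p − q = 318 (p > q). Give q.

Since p = q + 318, we have 84943 = q(q + 318), so q² + 318q − 84943 = 0.
Discriminant: 318² + 4·84943 = 101124 + 339772 = 440896; √440896 = 664.
q = (−318 + 664)/2 = 173, and p = q + 318 = 491.
Check: 173 · 491 = 84943.

173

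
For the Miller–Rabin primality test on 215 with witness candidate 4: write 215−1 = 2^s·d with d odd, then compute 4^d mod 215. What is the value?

59

215 − 1 = 214 = 2^1 · 107, so d = 107.
4^1 ≡ 4 (mod 215)
4^2 ≡ 4^2 = 16 ≡ 16 (mod 215)
4^4 ≡ 16^2 = 256 ≡ 41 (mod 215)
4^8 ≡ 41^2 = 1681 ≡ 176 (mod 215)
4^16 ≡ 176^2 = 30976 ≡ 16 (mod 215)
4^32 ≡ 16^2 = 256 ≡ 41 (mod 215)
4^64 ≡ 41^2 = 1681 ≡ 176 (mod 215)
107 = 64 + 32 + 8 + 2 + 1 in binary powers of 2.
So 4^107 ≡ 176 · 41 · 176 · 16 · 4 ≡ 59 (mod 215).
Squaring chain: 59; never reaches −1, so base 4 is a Miller–Rabin witness that 215 is composite.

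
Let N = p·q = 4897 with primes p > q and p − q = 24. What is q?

59

Since p = q + 24, we have 4897 = q(q + 24), so q² + 24q − 4897 = 0.
Discriminant: 24² + 4·4897 = 576 + 19588 = 20164; √20164 = 142.
q = (−24 + 142)/2 = 59, and p = q + 24 = 83.
Check: 59 · 83 = 4897.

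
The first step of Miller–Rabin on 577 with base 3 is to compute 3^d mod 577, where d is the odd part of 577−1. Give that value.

577 − 1 = 576 = 2^6 · 9, so d = 9.
3^1 ≡ 3 (mod 577)
3^2 ≡ 3^2 = 9 ≡ 9 (mod 577)
3^4 ≡ 9^2 = 81 ≡ 81 (mod 577)
3^8 ≡ 81^2 = 6561 ≡ 214 (mod 577)
9 = 8 + 1 in binary powers of 2.
So 3^9 ≡ 214 · 3 ≡ 65 (mod 577).
Squaring chain: 65 → 186 → 553 → 576 → 1 → 1; reaches −1, so base 3 does not prove 577 composite.

65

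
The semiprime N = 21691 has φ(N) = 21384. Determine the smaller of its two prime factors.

109

φ(n) = (p−1)(q−1) = n − (p+q) + 1, so p + q = 21691 − 21384 + 1 = 308.
p and q are the roots of t² − 308t + 21691 = 0.
Discriminant: 308² − 4·21691 = 94864 − 86764 = 8100; √8100 = 90.
q = (308 − 90)/2 = 109, p = (308 + 90)/2 = 199.
Check: 109 · 199 = 21691.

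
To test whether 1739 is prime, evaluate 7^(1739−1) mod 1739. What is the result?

7^1 ≡ 7 (mod 1739)
7^2 ≡ 7^2 = 49 ≡ 49 (mod 1739)
7^4 ≡ 49^2 = 2401 ≡ 662 (mod 1739)
7^8 ≡ 662^2 = 438244 ≡ 16 (mod 1739)
7^16 ≡ 16^2 = 256 ≡ 256 (mod 1739)
7^32 ≡ 256^2 = 65536 ≡ 1193 (mod 1739)
7^64 ≡ 1193^2 = 1423249 ≡ 747 (mod 1739)
7^128 ≡ 747^2 = 558009 ≡ 1529 (mod 1739)
7^256 ≡ 1529^2 = 2337841 ≡ 625 (mod 1739)
7^512 ≡ 625^2 = 390625 ≡ 1089 (mod 1739)
7^1024 ≡ 1089^2 = 1185921 ≡ 1662 (mod 1739)
1738 = 1024 + 512 + 128 + 64 + 8 + 2 in binary powers of 2.
So 7^1738 ≡ 1662 · 1089 · 1529 · 747 · 16 · 49 ≡ 636 (mod 1739).
Since 636 ≠ 1, base 7 is a Fermat witness: 1739 is composite.

636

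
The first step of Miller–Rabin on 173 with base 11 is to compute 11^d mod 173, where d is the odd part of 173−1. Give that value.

173 − 1 = 172 = 2^2 · 43, so d = 43.
11^1 ≡ 11 (mod 173)
11^2 ≡ 11^2 = 121 ≡ 121 (mod 173)
11^4 ≡ 121^2 = 14641 ≡ 109 (mod 173)
11^8 ≡ 109^2 = 11881 ≡ 117 (mod 173)
11^16 ≡ 117^2 = 13689 ≡ 22 (mod 173)
11^32 ≡ 22^2 = 484 ≡ 138 (mod 173)
43 = 32 + 8 + 2 + 1 in binary powers of 2.
So 11^43 ≡ 138 · 117 · 121 · 11 ≡ 93 (mod 173).
Squaring chain: 93 → 172; reaches −1, so base 11 does not prove 173 composite.

93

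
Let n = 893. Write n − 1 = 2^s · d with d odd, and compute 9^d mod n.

460

893 − 1 = 892 = 2^2 · 223, so d = 223.
9^1 ≡ 9 (mod 893)
9^2 ≡ 9^2 = 81 ≡ 81 (mod 893)
9^4 ≡ 81^2 = 6561 ≡ 310 (mod 893)
9^8 ≡ 310^2 = 96100 ≡ 549 (mod 893)
9^16 ≡ 549^2 = 301401 ≡ 460 (mod 893)
9^32 ≡ 460^2 = 211600 ≡ 852 (mod 893)
9^64 ≡ 852^2 = 725904 ≡ 788 (mod 893)
9^128 ≡ 788^2 = 620944 ≡ 309 (mod 893)
223 = 128 + 64 + 16 + 8 + 4 + 2 + 1 in binary powers of 2.
So 9^223 ≡ 309 · 788 · 460 · 549 · 310 · 81 · 9 ≡ 460 (mod 893).
Squaring chain: 460 → 852; never reaches −1, so base 9 is a Miller–Rabin witness that 893 is composite.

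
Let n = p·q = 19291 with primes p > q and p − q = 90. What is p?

191

Since p = q + 90, we have 19291 = q(q + 90), so q² + 90q − 19291 = 0.
Discriminant: 90² + 4·19291 = 8100 + 77164 = 85264; √85264 = 292.
q = (−90 + 292)/2 = 101, and p = q + 90 = 191.
Check: 101 · 191 = 19291.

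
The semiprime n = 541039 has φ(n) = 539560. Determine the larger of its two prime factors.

821

φ(n) = (p−1)(q−1) = n − (p+q) + 1, so p + q = 541039 − 539560 + 1 = 1480.
p and q are the roots of t² − 1480t + 541039 = 0.
Discriminant: 1480² − 4·541039 = 2190400 − 2164156 = 26244; √26244 = 162.
q = (1480 − 162)/2 = 659, p = (1480 + 162)/2 = 821.
Check: 659 · 821 = 541039.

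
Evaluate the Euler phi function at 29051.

Factor: 29051 = 11 · 19 · 139.
φ(29051) = (11−1) · (19−1) · (139−1) = 10 · 18 · 138 = 24840.

24840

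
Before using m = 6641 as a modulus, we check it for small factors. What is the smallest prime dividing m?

29

6641 is odd.
Digit sum 17, not divisible by 3.
Ends in 1: not divisible by 5.
7: 6641 = 7·948 + 5
11: 6641 = 11·603 + 8
13: 6641 = 13·510 + 11
17: 6641 = 17·390 + 11
19: 6641 = 19·349 + 10
23: 6641 = 23·288 + 17
29: 6641 = 29·229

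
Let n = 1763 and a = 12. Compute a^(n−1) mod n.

1743

12^1 ≡ 12 (mod 1763)
12^2 ≡ 12^2 = 144 ≡ 144 (mod 1763)
12^4 ≡ 144^2 = 20736 ≡ 1343 (mod 1763)
12^8 ≡ 1343^2 = 1803649 ≡ 100 (mod 1763)
12^16 ≡ 100^2 = 10000 ≡ 1185 (mod 1763)
12^32 ≡ 1185^2 = 1404225 ≡ 877 (mod 1763)
12^64 ≡ 877^2 = 769129 ≡ 461 (mod 1763)
12^128 ≡ 461^2 = 212521 ≡ 961 (mod 1763)
12^256 ≡ 961^2 = 923521 ≡ 1472 (mod 1763)
12^512 ≡ 1472^2 = 2166784 ≡ 57 (mod 1763)
12^1024 ≡ 57^2 = 3249 ≡ 1486 (mod 1763)
1762 = 1024 + 512 + 128 + 64 + 32 + 2 in binary powers of 2.
So 12^1762 ≡ 1486 · 57 · 961 · 461 · 877 · 144 ≡ 1743 (mod 1763).
Since 1743 ≠ 1, base 12 is a Fermat witness: 1763 is composite.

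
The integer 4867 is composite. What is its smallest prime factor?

31

4867 is odd.
Digit sum 25, not divisible by 3.
Ends in 7: not divisible by 5.
7: 4867 = 7·695 + 2
11: 4867 = 11·442 + 5
13: 4867 = 13·374 + 5
17: 4867 = 17·286 + 5
19: 4867 = 19·256 + 3
23: 4867 = 23·211 + 14
29: 4867 = 29·167 + 24
31: 4867 = 31·157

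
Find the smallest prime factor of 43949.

43949 is odd.
Digit sum 29, not divisible by 3.
Ends in 9: not divisible by 5.
7: 43949 = 7·6278 + 3
11: 43949 = 11·3995 + 4
13: 43949 = 13·3380 + 9
17: 43949 = 17·2585 + 4
19: 43949 = 19·2313 + 2
23: 43949 = 23·1910 + 19
29: 43949 = 29·1515 + 14
31: 43949 = 31·1417 + 22
37: 43949 = 37·1187 + 30
41: 43949 = 41·1071 + 38
43: 43949 = 43·1022 + 3
47: 43949 = 47·935 + 4
53: 43949 = 53·829 + 12
59: 43949 = 59·744 + 53
61: 43949 = 61·720 + 29
67: 43949 = 67·655 + 64
71: 43949 = 71·619

71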